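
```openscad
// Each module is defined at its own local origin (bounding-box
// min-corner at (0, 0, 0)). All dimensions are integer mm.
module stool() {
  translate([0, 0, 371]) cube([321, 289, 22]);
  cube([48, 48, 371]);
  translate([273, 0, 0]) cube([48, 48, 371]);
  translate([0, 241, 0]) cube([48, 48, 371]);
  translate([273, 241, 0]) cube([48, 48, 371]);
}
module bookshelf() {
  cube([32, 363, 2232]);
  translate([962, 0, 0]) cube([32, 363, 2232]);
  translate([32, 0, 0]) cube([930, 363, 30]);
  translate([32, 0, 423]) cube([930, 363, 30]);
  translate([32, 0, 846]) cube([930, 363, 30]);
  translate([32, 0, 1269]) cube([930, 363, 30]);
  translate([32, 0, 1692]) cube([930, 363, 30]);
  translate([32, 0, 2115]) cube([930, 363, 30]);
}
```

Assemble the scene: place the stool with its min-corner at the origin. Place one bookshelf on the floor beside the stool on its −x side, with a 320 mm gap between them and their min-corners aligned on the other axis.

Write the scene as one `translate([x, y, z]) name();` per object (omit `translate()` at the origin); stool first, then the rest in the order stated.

stool();
translate([-1314, 0, 0]) bookshelf();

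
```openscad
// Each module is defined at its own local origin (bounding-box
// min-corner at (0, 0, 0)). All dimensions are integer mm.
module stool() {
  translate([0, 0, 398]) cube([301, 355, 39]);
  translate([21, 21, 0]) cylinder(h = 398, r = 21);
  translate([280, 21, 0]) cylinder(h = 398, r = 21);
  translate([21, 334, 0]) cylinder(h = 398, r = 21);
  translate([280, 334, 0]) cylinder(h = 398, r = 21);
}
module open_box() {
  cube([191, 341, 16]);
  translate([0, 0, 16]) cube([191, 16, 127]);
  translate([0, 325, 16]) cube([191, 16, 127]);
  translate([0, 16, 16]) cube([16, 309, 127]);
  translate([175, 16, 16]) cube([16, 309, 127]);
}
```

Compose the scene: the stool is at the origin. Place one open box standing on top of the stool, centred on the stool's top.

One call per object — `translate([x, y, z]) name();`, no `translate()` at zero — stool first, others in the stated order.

stool();
translate([55, 7, 437]) open_box();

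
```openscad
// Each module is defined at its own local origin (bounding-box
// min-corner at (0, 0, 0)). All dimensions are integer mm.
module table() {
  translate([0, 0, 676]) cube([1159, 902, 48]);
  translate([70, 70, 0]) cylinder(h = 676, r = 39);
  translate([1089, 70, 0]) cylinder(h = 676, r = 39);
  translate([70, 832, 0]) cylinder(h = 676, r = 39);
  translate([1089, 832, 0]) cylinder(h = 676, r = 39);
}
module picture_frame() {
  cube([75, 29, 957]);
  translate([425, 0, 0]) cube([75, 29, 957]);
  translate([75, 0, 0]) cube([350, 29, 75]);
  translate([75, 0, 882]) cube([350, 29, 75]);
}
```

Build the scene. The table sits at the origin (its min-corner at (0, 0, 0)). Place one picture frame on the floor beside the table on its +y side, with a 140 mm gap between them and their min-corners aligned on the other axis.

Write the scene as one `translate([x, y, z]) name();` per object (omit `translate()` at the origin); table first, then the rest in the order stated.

table();
translate([0, 1042, 0]) picture_frame();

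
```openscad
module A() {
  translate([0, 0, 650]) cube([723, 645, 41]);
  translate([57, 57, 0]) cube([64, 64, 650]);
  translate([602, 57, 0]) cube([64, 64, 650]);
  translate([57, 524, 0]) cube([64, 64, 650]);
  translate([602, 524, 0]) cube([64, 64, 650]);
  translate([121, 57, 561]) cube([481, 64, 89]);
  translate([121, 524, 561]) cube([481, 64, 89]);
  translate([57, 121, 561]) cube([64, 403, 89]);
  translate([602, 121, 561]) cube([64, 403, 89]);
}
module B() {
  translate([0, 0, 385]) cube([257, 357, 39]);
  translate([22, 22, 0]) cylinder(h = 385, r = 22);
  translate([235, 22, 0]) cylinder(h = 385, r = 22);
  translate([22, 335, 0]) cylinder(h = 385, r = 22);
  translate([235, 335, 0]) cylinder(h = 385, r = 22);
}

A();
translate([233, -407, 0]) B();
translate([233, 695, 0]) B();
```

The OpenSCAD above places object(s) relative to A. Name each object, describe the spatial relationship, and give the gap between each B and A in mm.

A is a table. B is a stool. Two stools sit around the table at the −y, +y sides. The gap between each stool and the table is 50 mm.

Each stool's nearest face is 50 mm from the table's bounding box.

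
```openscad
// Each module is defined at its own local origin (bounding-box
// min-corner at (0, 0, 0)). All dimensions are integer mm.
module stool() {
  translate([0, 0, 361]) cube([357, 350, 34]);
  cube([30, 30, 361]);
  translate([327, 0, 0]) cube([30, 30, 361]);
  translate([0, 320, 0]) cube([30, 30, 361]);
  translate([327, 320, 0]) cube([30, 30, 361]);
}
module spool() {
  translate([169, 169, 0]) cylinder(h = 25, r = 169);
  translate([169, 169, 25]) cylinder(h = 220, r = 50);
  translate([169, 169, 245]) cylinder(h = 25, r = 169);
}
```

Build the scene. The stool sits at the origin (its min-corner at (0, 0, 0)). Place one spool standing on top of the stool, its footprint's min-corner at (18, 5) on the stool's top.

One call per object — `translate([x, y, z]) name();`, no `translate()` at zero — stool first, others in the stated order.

stool();
translate([18, 5, 395]) spool();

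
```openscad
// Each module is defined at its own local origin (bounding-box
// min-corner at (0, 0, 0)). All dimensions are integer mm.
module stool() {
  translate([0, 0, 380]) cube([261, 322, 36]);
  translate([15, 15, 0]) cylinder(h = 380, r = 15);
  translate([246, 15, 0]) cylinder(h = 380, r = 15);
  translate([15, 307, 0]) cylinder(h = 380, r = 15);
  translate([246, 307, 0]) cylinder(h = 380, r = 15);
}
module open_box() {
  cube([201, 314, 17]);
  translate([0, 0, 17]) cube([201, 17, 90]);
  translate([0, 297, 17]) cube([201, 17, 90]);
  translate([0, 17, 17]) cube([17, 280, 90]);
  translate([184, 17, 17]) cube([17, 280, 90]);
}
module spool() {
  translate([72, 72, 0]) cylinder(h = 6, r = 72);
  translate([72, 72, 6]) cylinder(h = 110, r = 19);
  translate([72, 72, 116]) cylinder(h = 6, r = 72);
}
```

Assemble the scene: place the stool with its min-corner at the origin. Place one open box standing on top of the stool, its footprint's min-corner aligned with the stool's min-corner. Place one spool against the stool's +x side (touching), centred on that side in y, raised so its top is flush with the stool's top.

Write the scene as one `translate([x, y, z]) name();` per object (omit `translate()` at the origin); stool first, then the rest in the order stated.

stool();
translate([0, 0, 416]) open_box();
translate([261, 89, 294]) spool();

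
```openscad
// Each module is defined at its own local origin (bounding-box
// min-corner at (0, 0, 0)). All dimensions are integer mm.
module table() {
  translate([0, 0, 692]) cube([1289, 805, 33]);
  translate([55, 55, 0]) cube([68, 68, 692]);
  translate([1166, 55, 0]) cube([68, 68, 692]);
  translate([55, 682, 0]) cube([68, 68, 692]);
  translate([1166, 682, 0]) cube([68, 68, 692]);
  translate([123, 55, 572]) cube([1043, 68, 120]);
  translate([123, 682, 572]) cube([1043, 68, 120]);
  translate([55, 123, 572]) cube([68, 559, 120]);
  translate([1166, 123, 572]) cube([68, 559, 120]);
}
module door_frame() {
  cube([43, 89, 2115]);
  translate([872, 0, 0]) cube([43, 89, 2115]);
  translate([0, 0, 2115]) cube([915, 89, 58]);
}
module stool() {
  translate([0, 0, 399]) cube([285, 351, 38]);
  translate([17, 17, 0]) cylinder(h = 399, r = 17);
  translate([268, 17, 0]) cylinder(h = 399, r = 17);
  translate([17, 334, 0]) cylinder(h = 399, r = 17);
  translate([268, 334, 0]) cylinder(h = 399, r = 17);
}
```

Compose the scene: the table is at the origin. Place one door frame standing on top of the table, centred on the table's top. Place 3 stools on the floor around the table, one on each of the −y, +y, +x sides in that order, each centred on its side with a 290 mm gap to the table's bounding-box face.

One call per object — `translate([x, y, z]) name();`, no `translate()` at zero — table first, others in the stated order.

table();
translate([187, 358, 725]) door_frame();
translate([502, -641, 0]) stool();
translate([502, 1095, 0]) stool();
translate([1579, 227, 0]) stool();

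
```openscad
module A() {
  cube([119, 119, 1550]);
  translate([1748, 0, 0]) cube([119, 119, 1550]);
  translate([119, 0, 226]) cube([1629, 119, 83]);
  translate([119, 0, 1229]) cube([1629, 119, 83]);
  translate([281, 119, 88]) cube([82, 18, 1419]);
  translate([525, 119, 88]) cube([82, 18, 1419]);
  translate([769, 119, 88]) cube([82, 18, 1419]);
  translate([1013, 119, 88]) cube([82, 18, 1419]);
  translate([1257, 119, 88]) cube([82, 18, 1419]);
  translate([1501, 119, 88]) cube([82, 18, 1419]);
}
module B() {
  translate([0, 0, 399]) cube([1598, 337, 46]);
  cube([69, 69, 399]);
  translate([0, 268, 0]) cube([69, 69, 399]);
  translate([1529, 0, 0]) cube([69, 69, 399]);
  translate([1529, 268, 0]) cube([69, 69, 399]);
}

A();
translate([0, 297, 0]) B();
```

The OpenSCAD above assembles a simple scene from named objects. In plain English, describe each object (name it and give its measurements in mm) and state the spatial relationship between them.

A is a fence section. Two 119×119 mm posts, 1550 mm tall, stand on the floor with a clear span of 1629 mm between their inner faces. Two horizontal rails of 119×83 mm section span the gap between the posts with their undersides at z = 226 mm and z = 1229 mm, flush with the posts' −y face. 6 pickets, each 82 mm wide, 18 mm thick and 1419 mm tall, are fixed to the +y face of the rails with their bottoms at z = 88 mm, evenly spaced across the span with equal gaps (rounded down to the nearest mm) at the −x end and between each pair — any rounding remainder accumulates at the +x end.

B is a long wooden bench with a 1598 mm (x) × 337 mm (y) seat, 46 mm thick, its top surface 445 mm above the floor. Four 69 mm square legs at the seat corners, flush with the edges, run from z = 0 to the seat underside.

The bench is on the floor beside the fence section on its +y side.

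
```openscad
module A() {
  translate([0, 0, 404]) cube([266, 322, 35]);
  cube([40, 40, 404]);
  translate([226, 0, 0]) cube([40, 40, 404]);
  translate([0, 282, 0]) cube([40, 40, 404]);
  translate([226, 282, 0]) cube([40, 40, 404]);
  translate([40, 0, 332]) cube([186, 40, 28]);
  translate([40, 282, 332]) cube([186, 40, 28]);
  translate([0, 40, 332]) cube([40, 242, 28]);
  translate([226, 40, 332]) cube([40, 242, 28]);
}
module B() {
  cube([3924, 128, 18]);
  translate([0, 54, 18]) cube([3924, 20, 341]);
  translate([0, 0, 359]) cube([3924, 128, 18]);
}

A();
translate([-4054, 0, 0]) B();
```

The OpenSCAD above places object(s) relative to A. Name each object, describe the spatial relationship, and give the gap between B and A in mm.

A is a stool. B is an I-beam. The I-beam is on the floor beside the stool on its −x side. The gap between the I-beam and the stool is 130 mm.

The I-beam's nearest face is 130 mm from the stool's −x face.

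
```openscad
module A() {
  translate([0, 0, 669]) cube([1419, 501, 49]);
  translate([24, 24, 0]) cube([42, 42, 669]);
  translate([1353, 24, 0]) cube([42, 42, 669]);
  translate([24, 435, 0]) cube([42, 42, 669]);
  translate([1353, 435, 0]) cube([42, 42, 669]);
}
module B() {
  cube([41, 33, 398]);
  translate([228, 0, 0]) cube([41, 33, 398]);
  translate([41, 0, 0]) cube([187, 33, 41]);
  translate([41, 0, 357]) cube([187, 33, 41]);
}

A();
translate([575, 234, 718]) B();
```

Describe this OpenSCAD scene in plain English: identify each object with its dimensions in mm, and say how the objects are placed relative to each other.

A is a rectangular dining table. The top is 1419×501×49 mm with its upper surface at z = 718 mm. It stands on four 42×42 mm square legs, each inset 24 mm from the nearest pair of top edges, running from the floor to the underside of the top.

B is a picture frame with a 187×316 mm rectangular opening (x by z) and a uniform 41 mm border on every side. Frame depth is 33 mm along y. It is built from two vertical stiles running the full outside height and two horizontal rails spanning the gap between the stiles.

The picture frame is on top of the table, centred.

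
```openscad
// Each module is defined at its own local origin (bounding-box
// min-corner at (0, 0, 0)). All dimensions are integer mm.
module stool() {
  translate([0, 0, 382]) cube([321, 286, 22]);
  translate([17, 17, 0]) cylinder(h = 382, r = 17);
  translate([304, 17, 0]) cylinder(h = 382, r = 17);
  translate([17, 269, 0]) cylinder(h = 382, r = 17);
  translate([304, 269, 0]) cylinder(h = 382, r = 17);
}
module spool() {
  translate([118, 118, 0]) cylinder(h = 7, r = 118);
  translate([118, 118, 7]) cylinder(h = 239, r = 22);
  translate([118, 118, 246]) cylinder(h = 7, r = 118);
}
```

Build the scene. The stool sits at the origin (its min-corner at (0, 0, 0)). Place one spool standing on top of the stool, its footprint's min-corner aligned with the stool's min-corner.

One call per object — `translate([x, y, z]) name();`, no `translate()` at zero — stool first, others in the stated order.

stool();
translate([0, 0, 404]) spool();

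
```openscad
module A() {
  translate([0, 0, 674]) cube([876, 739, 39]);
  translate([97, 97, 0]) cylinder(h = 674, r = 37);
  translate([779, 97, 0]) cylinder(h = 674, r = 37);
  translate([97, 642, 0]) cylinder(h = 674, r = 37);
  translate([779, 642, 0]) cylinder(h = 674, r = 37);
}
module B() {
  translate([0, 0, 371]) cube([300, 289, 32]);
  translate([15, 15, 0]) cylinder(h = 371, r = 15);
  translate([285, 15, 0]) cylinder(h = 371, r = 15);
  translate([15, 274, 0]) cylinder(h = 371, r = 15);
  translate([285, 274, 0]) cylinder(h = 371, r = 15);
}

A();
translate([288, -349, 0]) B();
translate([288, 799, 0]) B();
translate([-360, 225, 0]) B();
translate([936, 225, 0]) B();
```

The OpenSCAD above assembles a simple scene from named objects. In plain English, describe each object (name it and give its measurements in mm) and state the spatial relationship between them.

A is a table with a 876×739 mm rectangular top, 39 mm thick, top surface at z = 713 mm, supported by four round legs of 74 mm diameter, each leg's bounding box inset 60 mm from the nearest pair of top edges, running from the floor.

B is a four-legged stool. The seat is a 300×289×32 mm slab whose top surface is at z = 403 mm; four round legs, each 30 mm in diameter, run from the floor (z = 0) to the underside of the seat, each leg's axis is inset half a diameter from the nearest pair of seat edges (so the leg's bounding box is flush with the corner).

Four stools sit around the table at the −y, +y, −x, +x sides.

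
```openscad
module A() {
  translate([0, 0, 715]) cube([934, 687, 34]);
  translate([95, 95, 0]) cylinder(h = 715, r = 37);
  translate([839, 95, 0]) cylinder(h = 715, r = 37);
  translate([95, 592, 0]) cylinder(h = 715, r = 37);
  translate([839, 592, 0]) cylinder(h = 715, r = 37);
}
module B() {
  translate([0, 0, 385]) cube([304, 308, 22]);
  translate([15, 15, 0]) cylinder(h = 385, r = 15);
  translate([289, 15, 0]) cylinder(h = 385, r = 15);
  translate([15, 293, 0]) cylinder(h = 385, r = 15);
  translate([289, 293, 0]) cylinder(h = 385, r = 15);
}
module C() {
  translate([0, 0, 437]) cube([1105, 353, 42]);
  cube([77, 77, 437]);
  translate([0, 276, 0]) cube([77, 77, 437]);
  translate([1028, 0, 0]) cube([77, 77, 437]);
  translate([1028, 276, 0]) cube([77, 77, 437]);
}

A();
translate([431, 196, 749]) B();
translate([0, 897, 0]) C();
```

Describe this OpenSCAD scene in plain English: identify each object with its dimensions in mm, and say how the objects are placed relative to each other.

A is a rectangular dining table. The top is 934×687×34 mm with its upper surface at z = 749 mm. It stands on four round legs of 74 mm diameter, each leg's bounding box inset 58 mm from the nearest pair of top edges, running from the floor to the underside of the top.

B is a four-legged stool. The seat is a 304×308×22 mm slab whose top surface is at z = 407 mm; four round legs, each 30 mm in diameter, run from the floor (z = 0) to the underside of the seat, each leg's axis is inset half a diameter from the nearest pair of seat edges (so the leg's bounding box is flush with the corner).

C is a long wooden bench with a 1105 mm (x) × 353 mm (y) seat, 42 mm thick, its top surface 479 mm above the floor. Four 77 mm square legs at the seat corners, flush with the edges, run from z = 0 to the seat underside.

The stool is on top of the table. The bench is on the floor beside the table on its +y side.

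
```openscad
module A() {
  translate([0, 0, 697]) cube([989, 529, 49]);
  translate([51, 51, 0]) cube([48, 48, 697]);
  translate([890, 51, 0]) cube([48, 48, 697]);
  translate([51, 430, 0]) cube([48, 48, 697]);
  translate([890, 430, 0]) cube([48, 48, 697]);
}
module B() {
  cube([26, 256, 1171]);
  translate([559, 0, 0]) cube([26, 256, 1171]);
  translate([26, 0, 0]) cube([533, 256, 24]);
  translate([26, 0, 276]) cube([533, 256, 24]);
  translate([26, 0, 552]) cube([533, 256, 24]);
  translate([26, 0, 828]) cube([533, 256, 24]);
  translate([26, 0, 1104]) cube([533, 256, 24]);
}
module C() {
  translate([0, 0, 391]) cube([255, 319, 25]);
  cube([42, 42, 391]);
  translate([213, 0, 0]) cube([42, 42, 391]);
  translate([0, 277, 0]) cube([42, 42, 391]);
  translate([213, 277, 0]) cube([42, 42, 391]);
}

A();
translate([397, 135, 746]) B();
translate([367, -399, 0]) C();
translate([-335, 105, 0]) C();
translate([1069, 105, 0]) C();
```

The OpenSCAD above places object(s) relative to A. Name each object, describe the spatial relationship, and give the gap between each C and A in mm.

A is a table. B is a bookshelf. C is a stool. The bookshelf is on top of the table. Three stools sit around the table at the −y, −x, +x sides. The gap between each stool and the table is 80 mm.

Each stool's nearest face is 80 mm from the table's bounding box.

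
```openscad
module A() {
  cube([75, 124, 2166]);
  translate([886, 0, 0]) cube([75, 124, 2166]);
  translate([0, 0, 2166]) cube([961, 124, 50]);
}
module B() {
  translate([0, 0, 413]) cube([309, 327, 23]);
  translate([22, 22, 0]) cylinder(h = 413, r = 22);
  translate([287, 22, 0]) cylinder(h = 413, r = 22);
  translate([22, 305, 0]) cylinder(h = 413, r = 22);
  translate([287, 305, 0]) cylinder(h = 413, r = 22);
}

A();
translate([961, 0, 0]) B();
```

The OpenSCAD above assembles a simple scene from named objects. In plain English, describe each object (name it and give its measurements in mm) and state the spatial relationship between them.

A is a door frame. The clear opening is 811 mm wide and 2166 mm high. Two 75 mm wide jambs, 124 mm deep, stand either side of the opening from the floor to the top of the opening. A 50 mm thick head sits across the top of both jambs, spanning the full outside width of the frame.

B is a four-legged stool. The seat is a 309×327×23 mm slab whose top surface is at z = 436 mm; four round legs, each 44 mm in diameter, run from the floor (z = 0) to the underside of the seat, each leg's axis is inset half a diameter from the nearest pair of seat edges (so the leg's bounding box is flush with the corner).

The stool is against the door frame's +x side, with their −y faces flush.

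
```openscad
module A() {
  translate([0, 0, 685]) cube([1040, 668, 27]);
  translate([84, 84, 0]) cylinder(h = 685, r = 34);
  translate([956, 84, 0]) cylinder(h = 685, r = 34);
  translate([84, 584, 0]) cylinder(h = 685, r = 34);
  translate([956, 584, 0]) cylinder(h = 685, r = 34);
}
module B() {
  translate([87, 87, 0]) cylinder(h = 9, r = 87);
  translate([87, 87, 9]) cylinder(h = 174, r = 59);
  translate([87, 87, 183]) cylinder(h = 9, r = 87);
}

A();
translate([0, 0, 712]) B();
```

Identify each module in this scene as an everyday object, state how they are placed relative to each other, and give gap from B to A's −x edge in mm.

The spool's min-x is at 0; the table's min-x is 0; gap = 0 mm.

A is a table. B is a spool. The spool is on top of the table. The gap from the spool to the table's −x edge is 0 mm.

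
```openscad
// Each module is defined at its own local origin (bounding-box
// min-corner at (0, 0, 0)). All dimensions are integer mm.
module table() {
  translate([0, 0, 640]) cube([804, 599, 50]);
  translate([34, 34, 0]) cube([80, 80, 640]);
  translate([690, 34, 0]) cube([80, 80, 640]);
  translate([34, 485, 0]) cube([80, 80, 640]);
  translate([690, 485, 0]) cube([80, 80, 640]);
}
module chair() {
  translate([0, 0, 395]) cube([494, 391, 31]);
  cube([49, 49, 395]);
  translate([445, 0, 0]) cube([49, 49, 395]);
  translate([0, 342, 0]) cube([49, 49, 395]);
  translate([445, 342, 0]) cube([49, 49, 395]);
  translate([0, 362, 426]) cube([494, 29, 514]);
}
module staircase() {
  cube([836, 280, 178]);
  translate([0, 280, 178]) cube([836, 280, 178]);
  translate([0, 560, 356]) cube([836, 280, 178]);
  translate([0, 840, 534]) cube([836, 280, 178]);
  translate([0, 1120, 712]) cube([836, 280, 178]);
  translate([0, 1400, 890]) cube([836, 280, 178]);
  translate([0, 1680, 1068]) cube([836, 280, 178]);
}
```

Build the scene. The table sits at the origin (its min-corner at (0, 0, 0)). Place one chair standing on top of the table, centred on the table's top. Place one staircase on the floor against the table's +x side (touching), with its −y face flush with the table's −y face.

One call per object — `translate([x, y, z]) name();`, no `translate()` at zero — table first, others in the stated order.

table();
translate([155, 104, 690]) chair();
translate([804, 0, 0]) staircase();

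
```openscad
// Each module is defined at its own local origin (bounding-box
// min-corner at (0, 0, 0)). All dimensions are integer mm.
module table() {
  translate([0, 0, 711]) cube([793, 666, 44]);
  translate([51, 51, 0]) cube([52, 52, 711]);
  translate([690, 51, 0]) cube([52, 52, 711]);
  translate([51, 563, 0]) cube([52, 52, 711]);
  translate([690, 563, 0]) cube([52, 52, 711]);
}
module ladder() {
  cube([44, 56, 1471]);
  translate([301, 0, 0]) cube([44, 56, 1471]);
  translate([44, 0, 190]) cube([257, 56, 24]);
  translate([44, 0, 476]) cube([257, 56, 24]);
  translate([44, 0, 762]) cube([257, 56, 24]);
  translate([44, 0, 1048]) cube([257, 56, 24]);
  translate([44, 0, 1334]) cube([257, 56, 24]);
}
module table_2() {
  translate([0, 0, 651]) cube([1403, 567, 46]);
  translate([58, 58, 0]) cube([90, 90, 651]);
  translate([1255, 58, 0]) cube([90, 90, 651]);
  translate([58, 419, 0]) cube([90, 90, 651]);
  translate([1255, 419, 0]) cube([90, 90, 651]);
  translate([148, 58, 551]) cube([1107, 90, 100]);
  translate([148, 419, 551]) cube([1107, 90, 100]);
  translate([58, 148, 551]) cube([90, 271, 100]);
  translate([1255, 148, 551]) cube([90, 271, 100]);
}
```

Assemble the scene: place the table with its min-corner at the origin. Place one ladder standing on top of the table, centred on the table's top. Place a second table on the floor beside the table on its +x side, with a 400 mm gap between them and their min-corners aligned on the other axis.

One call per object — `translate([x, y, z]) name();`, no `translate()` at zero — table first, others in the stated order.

table();
translate([224, 305, 755]) ladder();
translate([1193, 0, 0]) table_2();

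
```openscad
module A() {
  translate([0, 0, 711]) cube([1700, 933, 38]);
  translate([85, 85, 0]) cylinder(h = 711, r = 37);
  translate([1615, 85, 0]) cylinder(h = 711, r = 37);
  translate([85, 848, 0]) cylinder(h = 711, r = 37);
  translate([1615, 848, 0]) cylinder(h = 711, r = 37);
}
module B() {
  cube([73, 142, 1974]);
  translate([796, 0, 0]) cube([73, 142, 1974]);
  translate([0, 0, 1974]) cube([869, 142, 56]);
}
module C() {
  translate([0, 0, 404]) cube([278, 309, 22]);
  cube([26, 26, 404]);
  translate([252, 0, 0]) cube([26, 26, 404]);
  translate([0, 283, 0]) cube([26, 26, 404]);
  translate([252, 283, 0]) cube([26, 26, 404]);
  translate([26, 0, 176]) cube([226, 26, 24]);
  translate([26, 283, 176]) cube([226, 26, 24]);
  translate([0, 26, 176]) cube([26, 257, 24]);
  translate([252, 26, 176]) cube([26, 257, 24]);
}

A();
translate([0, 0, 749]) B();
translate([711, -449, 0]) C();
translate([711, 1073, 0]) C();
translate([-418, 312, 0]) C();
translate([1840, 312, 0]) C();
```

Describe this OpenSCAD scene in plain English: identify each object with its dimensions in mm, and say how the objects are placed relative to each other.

A is a rectangular dining table. The top is 1700×933×38 mm with its upper surface at z = 749 mm. It stands on four round legs of 74 mm diameter, each leg's bounding box inset 48 mm from the nearest pair of top edges, running from the floor to the underside of the top.

B is a door frame. The clear opening is 723 mm wide and 1974 mm high. Two 73 mm wide jambs, 142 mm deep, stand either side of the opening from the floor to the top of the opening. A 56 mm thick head sits across the top of both jambs, spanning the full outside width of the frame.

C is a simple wooden stool: a rectangular seat 278 mm (x) by 309 mm (y), 22 mm thick, top face at z = 426 mm, on four square legs, each 26×26 mm in cross-section. The legs rest on z = 0, each flush with a corner of the seat. Four stretchers, 26 mm wide and 24 mm tall, connect adjacent legs with their undersides at z = 176 mm, each running between the inner faces of the legs it joins and aligned with the legs' outer faces on the other axis.

The door frame is on top of the table. Four stools sit around the table at the −y, +y, −x, +x sides.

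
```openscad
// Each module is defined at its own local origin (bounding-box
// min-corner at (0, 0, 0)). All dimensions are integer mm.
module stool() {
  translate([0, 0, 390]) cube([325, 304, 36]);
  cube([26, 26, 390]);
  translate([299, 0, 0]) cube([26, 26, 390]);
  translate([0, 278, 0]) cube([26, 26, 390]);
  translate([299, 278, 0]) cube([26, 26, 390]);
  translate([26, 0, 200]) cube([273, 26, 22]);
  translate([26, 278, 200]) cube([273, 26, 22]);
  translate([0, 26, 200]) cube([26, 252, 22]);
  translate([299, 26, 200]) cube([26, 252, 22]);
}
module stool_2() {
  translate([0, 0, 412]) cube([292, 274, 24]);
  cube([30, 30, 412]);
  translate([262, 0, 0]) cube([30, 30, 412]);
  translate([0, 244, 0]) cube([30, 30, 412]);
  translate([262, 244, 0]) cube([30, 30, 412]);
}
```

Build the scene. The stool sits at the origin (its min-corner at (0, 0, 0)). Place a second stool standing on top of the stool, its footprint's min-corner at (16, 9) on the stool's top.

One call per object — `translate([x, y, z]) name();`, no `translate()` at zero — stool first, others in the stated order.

stool();
translate([16, 9, 426]) stool_2();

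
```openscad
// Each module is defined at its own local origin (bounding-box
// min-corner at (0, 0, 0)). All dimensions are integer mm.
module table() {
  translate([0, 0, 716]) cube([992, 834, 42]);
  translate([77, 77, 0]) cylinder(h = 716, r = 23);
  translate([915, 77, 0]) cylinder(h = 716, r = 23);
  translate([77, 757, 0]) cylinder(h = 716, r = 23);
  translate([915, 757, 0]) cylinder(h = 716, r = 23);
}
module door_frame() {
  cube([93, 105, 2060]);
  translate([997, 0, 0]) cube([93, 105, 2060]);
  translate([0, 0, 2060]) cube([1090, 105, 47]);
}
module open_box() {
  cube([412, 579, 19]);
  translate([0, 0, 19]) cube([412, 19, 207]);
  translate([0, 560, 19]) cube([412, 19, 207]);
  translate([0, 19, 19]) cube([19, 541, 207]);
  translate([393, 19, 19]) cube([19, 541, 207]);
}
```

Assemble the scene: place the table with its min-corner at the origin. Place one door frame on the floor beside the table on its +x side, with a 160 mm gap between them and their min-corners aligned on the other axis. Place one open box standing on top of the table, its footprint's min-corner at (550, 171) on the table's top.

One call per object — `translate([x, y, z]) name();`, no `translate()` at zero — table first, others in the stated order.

table();
translate([1152, 0, 0]) door_frame();
translate([550, 171, 758]) open_box();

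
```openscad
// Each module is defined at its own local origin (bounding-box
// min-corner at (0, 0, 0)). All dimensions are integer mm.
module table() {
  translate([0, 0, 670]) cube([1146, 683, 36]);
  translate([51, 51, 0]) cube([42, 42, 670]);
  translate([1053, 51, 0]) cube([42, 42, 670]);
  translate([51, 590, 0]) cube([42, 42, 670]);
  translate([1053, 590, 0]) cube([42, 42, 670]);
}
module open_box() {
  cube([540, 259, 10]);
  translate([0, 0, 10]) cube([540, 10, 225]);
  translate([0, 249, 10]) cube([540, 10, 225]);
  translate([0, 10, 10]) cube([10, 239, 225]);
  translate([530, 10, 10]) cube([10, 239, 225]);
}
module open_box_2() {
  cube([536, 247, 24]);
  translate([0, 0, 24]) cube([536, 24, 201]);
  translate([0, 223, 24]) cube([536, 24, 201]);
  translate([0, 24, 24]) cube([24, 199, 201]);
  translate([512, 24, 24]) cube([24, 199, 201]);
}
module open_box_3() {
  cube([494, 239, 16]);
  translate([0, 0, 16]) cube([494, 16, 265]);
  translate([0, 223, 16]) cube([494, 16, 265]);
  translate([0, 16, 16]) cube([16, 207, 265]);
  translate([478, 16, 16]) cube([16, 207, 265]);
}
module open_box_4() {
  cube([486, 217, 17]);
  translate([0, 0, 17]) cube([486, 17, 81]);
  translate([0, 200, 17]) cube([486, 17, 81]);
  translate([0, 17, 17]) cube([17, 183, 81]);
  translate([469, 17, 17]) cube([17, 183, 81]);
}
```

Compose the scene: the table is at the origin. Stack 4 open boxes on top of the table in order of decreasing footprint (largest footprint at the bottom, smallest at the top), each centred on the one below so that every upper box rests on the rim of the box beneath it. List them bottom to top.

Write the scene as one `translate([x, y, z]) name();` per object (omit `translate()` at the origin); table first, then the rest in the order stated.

table();
translate([303, 212, 706]) open_box();
translate([305, 218, 941]) open_box_2();
translate([326, 222, 1166]) open_box_3();
translate([330, 233, 1447]) open_box_4();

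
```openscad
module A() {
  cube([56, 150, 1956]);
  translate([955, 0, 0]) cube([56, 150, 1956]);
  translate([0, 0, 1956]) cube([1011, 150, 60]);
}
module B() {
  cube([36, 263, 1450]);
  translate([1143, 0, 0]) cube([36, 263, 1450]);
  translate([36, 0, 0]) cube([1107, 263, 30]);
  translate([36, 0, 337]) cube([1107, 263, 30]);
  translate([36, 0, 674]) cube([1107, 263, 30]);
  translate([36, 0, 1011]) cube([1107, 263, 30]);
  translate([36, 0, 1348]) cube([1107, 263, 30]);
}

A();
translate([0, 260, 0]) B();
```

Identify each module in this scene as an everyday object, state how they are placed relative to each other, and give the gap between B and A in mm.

A is a door frame. B is a bookshelf. The bookshelf is on the floor beside the door frame on its +y side. The gap between the bookshelf and the door frame is 110 mm.

The bookshelf's nearest face is 110 mm from the door frame's +y face.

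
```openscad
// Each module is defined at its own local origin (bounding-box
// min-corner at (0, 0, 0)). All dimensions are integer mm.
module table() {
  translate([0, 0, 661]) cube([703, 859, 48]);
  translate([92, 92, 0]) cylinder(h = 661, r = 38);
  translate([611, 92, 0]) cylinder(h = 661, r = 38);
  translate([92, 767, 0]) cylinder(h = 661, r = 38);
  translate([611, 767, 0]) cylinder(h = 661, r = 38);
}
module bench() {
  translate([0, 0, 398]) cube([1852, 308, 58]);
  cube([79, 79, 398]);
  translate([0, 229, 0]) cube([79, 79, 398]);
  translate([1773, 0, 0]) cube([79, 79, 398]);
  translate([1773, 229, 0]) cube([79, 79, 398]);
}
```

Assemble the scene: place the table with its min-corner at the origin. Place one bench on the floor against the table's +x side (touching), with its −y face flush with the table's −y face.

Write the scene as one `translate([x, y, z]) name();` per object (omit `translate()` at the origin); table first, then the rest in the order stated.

table();
translate([703, 0, 0]) bench();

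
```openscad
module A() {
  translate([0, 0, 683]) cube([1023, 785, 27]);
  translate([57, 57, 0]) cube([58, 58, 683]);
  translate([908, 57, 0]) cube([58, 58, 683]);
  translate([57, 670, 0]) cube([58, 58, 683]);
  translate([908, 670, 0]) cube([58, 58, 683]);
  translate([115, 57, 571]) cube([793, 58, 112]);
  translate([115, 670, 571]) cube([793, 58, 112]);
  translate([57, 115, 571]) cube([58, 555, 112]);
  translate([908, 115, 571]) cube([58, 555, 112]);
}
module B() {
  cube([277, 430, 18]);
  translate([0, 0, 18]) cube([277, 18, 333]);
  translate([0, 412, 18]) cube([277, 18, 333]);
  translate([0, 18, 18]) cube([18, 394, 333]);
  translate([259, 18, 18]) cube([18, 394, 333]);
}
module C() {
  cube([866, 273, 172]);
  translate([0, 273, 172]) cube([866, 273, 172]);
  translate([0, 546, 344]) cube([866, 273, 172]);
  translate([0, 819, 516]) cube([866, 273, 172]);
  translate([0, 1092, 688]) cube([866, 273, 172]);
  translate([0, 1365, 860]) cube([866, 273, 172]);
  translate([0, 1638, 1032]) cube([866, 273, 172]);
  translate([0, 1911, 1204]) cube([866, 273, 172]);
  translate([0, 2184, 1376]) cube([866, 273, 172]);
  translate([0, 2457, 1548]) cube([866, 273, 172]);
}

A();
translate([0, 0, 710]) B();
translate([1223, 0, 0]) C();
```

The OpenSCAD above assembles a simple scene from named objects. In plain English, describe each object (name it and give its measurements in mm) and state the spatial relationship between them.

A is a rectangular dining table. The top is 1023×785×27 mm with its upper surface at z = 710 mm. It stands on four 58×58 mm square legs, each inset 57 mm from the nearest pair of top edges, running from the floor to the underside of the top. Four apron rails, 58 mm thick and 112 mm tall, run between adjacent legs with their top edges flush with the underside of the top and their outer faces flush with the legs' outer faces.

B is an open storage box with external size 277×430×351 mm and wall thickness 18 mm (the base is also 18 mm thick). The base covers the whole footprint; the four walls stand on the base, with the y-facing walls full-width and the x-facing walls fitting between their inner faces.

C is a straight staircase of 10 solid steps. Each step is 866 mm wide (x), 273 mm deep (y, the going) and 172 mm tall (the rise). The first step rests on the floor; each subsequent step sits one going further in +y and one rise higher in +z, directly behind and above the previous step with no overlap.

The open box is on top of the table. The staircase is on the floor beside the table on its +x side.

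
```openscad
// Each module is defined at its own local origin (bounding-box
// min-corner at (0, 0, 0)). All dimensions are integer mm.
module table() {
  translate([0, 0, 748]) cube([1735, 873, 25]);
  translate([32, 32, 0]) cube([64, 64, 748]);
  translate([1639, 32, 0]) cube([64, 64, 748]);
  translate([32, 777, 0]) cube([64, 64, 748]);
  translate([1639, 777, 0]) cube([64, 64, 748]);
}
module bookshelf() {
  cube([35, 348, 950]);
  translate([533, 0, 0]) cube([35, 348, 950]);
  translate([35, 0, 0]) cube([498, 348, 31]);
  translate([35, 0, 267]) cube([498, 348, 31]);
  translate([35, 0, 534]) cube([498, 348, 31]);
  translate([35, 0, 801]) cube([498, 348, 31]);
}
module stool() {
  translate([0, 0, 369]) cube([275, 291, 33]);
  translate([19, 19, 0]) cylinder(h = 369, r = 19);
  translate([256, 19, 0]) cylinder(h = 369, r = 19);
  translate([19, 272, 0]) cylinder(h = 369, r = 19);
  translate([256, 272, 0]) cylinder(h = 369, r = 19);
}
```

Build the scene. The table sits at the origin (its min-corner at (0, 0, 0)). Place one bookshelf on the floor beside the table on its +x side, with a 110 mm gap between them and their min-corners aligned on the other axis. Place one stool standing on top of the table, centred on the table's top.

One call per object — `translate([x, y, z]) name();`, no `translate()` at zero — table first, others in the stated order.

table();
translate([1845, 0, 0]) bookshelf();
translate([730, 291, 773]) stool();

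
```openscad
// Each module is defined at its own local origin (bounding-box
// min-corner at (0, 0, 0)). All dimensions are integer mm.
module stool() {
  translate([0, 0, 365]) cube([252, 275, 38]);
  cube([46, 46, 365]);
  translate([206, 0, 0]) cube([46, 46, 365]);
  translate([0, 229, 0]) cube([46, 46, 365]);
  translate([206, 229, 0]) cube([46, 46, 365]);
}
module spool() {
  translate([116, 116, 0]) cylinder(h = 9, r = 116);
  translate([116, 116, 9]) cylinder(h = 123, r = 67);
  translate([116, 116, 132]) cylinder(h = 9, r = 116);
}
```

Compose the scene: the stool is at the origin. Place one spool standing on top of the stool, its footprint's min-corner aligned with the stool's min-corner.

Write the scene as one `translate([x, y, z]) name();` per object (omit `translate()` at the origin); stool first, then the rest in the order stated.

stool();
translate([0, 0, 403]) spool();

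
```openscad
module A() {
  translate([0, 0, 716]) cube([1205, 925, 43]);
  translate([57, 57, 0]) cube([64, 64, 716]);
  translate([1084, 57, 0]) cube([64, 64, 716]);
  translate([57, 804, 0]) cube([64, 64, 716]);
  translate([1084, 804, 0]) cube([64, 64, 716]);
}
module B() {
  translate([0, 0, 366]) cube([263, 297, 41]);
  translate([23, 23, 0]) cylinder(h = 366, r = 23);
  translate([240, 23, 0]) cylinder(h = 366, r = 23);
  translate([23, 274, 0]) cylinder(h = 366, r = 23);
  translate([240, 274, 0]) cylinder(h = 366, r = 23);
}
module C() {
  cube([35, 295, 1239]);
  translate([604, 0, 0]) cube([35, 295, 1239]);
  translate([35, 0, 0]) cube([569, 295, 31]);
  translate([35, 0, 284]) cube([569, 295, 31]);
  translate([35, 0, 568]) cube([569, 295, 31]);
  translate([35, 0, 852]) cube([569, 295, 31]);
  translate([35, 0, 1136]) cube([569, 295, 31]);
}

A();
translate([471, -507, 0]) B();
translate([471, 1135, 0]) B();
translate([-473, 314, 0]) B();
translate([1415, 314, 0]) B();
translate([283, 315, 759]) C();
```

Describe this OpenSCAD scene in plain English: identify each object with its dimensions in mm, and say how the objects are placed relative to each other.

A is a table: top 1205 mm (x) × 925 mm (y), 43 mm thick, upper face at z = 759 mm, on four 64×64 mm square legs, each inset 57 mm from the nearest pair of top edges, running from z = 0 to the bottom of the top.

B is a four-legged stool. The seat is 263×297 mm, 41 mm thick, top at z = 407 mm. It stands on four round legs, each 46 mm in diameter, from z = 0 to the seat underside, each leg's axis is inset half a diameter from the nearest pair of seat edges (so the leg's bounding box is flush with the corner).

C is an open bookshelf. Two side panels, each 35 mm thick, 295 mm deep and 1239 mm tall, stand 639 mm apart (outside-to-outside). Between them sit 5 shelves, each 31 mm thick and 295 mm deep, spanning the full gap between the sides. The bottom shelf rests on the floor (its underside at z = 0) and the clear gap between one shelf's top and the next shelf's underside is 253 mm.

Four stools sit around the table at the −y, +y, −x, +x sides. The bookshelf is on top of the table, centred.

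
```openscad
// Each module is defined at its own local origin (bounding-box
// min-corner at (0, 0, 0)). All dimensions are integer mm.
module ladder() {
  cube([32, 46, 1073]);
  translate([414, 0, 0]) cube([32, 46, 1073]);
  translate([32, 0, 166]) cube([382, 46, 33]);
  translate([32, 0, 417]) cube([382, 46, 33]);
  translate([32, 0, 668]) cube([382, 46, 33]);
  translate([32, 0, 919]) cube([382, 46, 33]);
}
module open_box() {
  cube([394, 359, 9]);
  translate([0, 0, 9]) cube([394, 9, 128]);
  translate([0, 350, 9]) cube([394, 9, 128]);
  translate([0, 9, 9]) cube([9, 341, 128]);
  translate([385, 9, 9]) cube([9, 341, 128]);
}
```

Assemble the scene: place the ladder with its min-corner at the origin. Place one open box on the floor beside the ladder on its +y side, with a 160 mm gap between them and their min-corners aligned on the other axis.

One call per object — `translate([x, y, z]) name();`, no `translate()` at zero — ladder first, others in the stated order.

ladder();
translate([0, 206, 0]) open_box();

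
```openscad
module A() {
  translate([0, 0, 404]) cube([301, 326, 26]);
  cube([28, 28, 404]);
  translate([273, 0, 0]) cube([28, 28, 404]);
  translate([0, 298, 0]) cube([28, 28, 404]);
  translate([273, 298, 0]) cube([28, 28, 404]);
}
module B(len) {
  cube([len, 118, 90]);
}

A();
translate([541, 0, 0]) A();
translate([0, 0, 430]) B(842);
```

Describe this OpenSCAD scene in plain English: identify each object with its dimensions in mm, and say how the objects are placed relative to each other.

A is a simple wooden stool: a rectangular seat 301 mm (x) by 326 mm (y), 26 mm thick, top face at z = 430 mm, on four square legs, each 28×28 mm in cross-section. The legs rest on z = 0, each flush with a corner of the seat.

B is a rectangular beam 842 mm long (x), 118 mm deep (y), 90 mm thick (z).

The beam spans the tops of two stools placed 240 mm apart, resting at z = 430 mm.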